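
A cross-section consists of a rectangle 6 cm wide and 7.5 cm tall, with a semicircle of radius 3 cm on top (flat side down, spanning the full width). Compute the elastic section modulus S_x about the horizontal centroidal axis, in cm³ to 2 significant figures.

S_x ≈ 89 cm³

Split into non-overlapping primitives; take the origin at the lower-left of the bounding box.
Rectangular body: 6 × 7.5, A = 45 cm², y = 3.75 cm, Ī = 210.9 cm⁴.
Semicircular cap: semicircle r = 3, A = 14.14 cm², y = 8.773 cm, Ī = 8.89 cm⁴.
Centroid: ȳ = ΣA·y / ΣA = 4.951 cm.
Transfer each piece to the horizontal centroidal axis using Ī + A·d² with d = y − 4.951:
  rectangular body: d = -1.201 cm → contributes +275.8 cm⁴
  semicircular cap: d = 3.822 cm → contributes +215.4 cm⁴
Total I = 491.3 cm⁴.
Extreme fibre distance c = 5.549 cm; S = I/c = 88.53 cm³.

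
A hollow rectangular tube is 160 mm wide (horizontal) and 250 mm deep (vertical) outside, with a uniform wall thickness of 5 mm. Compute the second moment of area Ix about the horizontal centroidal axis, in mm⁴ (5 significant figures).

Decompose the section into non-overlapping parts with the origin at the bottom-left of its bounding rectangle.
Outer rectangle: 160 × 250, A = 40 000 mm², y = 125 mm, Ī = 208 333 333 mm⁴.
Inner void (subtracted): 150 × 240, A = 36 000 mm², y = 125 mm, Ī = 172 800 000 mm⁴.
By symmetry the centroid is at mid-height, ȳ = 125 mm.
All pieces are centred on the horizontal centroidal axis, so I = ΣĪ (holes subtracted) = 35 533 333 mm⁴.

Ix ≈ 3.5533 × 10⁷ mm⁴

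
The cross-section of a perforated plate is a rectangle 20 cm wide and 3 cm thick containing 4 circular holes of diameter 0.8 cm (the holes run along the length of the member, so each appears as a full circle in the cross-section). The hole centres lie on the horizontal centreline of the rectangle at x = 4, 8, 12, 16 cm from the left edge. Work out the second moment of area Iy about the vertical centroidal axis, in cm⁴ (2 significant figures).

Iy ≈ 2000 cm⁴

Treat the section as a set of non-overlapping primitives; coordinates are from the bounding-box lower-left.
Plate: 20 × 3, A = 60 cm², x = 10 cm, Ī = 2 000 cm⁴.
Hole 1 (subtracted): ⌀0.8, A = 0.5027 cm², x = 4 cm, Ī = 0.02011 cm⁴.
Hole 2 (subtracted): ⌀0.8, A = 0.5027 cm², x = 8 cm, Ī = 0.02011 cm⁴.
Hole 3 (subtracted): ⌀0.8, A = 0.5027 cm², x = 12 cm, Ī = 0.02011 cm⁴.
Hole 4 (subtracted): ⌀0.8, A = 0.5027 cm², x = 16 cm, Ī = 0.02011 cm⁴.
By symmetry the centroid is at mid-width, x̄ = 10 cm.
Transfer each piece to the vertical centroidal axis using Ī + A·d² with d = x − 10:
  plate: d = 0 cm → contributes +2 000 cm⁴
  hole 1: d = -6 cm → contributes −18.12 cm⁴
  hole 2: d = -2 cm → contributes −2.031 cm⁴
  hole 3: d = 2 cm → contributes −2.031 cm⁴
  hole 4: d = 6 cm → contributes −18.12 cm⁴
Total I = 1 960 cm⁴.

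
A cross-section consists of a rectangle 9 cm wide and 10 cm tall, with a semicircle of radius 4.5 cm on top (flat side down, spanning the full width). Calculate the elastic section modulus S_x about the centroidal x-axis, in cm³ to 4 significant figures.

S_x ≈ 249.1 cm³

Split into non-overlapping primitives; take the origin at the lower-left of the bounding box.
Rectangular body: 9 × 10, A = 90 cm², y = 5 cm, Ī = 750 cm⁴.
Semicircular cap: semicircle r = 4.5, A = 31.8086 cm², y = 11.9099 cm, Ī = 45.0072 cm⁴.
Centroid: ȳ = ΣA·y / ΣA = 6.80441 cm.
Transfer each piece to the centroidal x-axis using Ī + A·d² with d = y − 6.80441:
  rectangular body: d = -1.80441 cm → contributes +1043.03 cm⁴
  semicircular cap: d = 5.10545 cm → contributes +874.117 cm⁴
Total I = 1917.15 cm⁴.
Extreme fibre distance c = 7.69559 cm; S = I/c = 249.123 cm³.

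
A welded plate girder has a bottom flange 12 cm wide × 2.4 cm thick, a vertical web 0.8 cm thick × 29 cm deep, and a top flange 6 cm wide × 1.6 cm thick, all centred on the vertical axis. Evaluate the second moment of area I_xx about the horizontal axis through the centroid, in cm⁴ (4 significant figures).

I_xx ≈ 9475 cm⁴

Break the section into simple shapes (no overlaps), measuring from the bottom-left corner of the bounding box.
Bottom plate: 12 × 2.4, A = 28.8 cm², y = 1.2 cm, Ī = 13.824 cm⁴.
Web plate: 0.8 × 29, A = 23.2 cm², y = 16.9 cm, Ī = 1625.93 cm⁴.
Top plate: 6 × 1.6, A = 9.6 cm², y = 32.2 cm, Ī = 2.048 cm⁴.
Centroid: ȳ = ΣA·y / ΣA = 11.9442 cm.
Transfer each piece to the horizontal axis through the centroid using Ī + A·d² with d = y − 11.9442:
  bottom plate: d = -10.7442 cm → contributes +3338.41 cm⁴
  web plate: d = 4.95584 cm → contributes +2195.73 cm⁴
  top plate: d = 20.2558 cm → contributes +3940.92 cm⁴
Total I = 9475.06 cm⁴.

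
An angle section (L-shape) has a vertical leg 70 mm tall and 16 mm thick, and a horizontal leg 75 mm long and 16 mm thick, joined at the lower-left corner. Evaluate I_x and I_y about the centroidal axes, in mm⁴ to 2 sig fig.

Split into non-overlapping primitives; take the origin at the lower-left of the bounding box.
Vertical leg: 16 × 70, A = 1 120 mm², y = 35 mm, Ī = 457 333 mm⁴.
Horizontal leg (remainder): 59 × 16, A = 944 mm², y = 8 mm, Ī = 20 139 mm⁴.
Centroid: ȳ = ΣA·y / ΣA = 22.65 mm.
Transfer each piece to the centroidal x-axis using Ī + A·d² with d = y − 22.65:
  vertical leg: d = 12.35 mm → contributes +628 126 mm⁴
  horizontal leg (remainder): d = -14.65 mm → contributes +222 774 mm⁴
Total I = 850 901 mm⁴.
For the y-axis: x̄ = 25.15 mm.
Repeating about the centroidal y-axis gives I_y = 1 018 081 mm⁴.

I_x ≈ 8.5 × 10⁵ mm⁴, I_y ≈ 1.0 × 10⁶ mm⁴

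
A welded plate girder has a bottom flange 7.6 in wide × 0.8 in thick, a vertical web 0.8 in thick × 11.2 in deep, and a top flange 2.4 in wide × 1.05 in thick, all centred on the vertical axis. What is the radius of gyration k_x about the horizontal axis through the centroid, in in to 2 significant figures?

Treat the section as a set of non-overlapping primitives; coordinates are from the bounding-box lower-left.
Bottom plate: 7.6 × 0.8, A = 6.08 in², y = 0.4 in, Ī = 0.3243 in⁴.
Web plate: 0.8 × 11.2, A = 8.96 in², y = 6.4 in, Ī = 93.66 in⁴.
Top plate: 2.4 × 1.05, A = 2.52 in², y = 12.53 in, Ī = 0.2315 in⁴.
Centroid: ȳ = ΣA·y / ΣA = 5.202 in.
Transfer each piece to the horizontal axis through the centroid using Ī + A·d² with d = y − 5.202:
  bottom plate: d = -4.802 in → contributes +140.5 in⁴
  web plate: d = 1.198 in → contributes +106.5 in⁴
  top plate: d = 7.323 in → contributes +135.4 in⁴
Total I = 382.4 in⁴.
Radius of gyration: k = √(I/A) = √(382.4 / 17.56) = 4.667 in.

k_x ≈ 4.7 in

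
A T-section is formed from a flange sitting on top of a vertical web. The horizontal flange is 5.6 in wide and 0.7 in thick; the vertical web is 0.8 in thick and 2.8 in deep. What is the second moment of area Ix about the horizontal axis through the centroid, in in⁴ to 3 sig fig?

Split into non-overlapping primitives; take the origin at the lower-left of the bounding box.
Flange: 5.6 × 0.7, A = 3.92 in², y = 3.15 in, Ī = 0.16007 in⁴.
Web: 0.8 × 2.8, A = 2.24 in², y = 1.4 in, Ī = 1.4635 in⁴.
Centroid: ȳ = ΣA·y / ΣA = 2.5136 in.
Transfer each piece to the horizontal axis through the centroid using Ī + A·d² with d = y − 2.5136:
  flange: d = 0.63636 in → contributes +1.7475 in⁴
  web: d = -1.1136 in → contributes +4.2415 in⁴
Total I = 5.989 in⁴.

Ix ≈ 5.99 in⁴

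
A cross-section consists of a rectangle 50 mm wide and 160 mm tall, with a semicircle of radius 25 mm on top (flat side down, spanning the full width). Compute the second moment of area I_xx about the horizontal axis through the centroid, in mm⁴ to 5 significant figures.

Treat the section as a set of non-overlapping primitives; coordinates are from the bounding-box lower-left.
Rectangular body: 50 × 160, A = 8 000 mm², y = 80 mm, Ī = 17 066 667 mm⁴.
Semicircular cap: semicircle r = 25, A = 981.7477 mm², y = 170.6103 mm, Ī = 42873.81 mm⁴.
Centroid: ȳ = ΣA·y / ΣA = 89.90414 mm.
Transfer each piece to the horizontal axis through the centroid using Ī + A·d² with d = y − 89.90414:
  rectangular body: d = -9.90414 mm → contributes +17 851 403 mm⁴
  semicircular cap: d = 80.70619 mm → contributes +6 437 477 mm⁴
Total I = 24 288 879 mm⁴.

I_xx ≈ 2.4289 × 10⁷ mm⁴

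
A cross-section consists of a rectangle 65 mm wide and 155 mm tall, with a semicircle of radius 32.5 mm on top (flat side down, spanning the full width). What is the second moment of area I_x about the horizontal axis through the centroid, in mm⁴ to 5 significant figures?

Break the section into simple shapes (no overlaps), measuring from the bottom-left corner of the bounding box.
Rectangular body: 65 × 155, A = 10 075 mm², y = 77.5 mm, Ī = 20 170 990 mm⁴.
Semicircular cap: semicircle r = 32.5, A = 1659.154 mm², y = 168.7934 mm, Ī = 122451.9 mm⁴.
Centroid: ȳ = ΣA·y / ΣA = 90.40846 mm.
Transfer each piece to the horizontal axis through the centroid using Ī + A·d² with d = y − 90.40846:
  rectangular body: d = -12.90846 mm → contributes +21 849 769 mm⁴
  semicircular cap: d = 78.38497 mm → contributes +10 316 630 mm⁴
Total I = 32 166 399 mm⁴.

I_x ≈ 3.2166 × 10⁷ mm⁴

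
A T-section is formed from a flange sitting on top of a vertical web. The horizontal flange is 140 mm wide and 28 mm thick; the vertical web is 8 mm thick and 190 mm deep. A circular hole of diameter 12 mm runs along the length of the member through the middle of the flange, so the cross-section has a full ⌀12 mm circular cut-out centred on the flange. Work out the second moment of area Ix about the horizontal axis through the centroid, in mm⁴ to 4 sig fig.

Treat the section as a set of non-overlapping primitives; coordinates are from the bounding-box lower-left.
Flange: 140 × 28, A = 3 920 mm², y = 204 mm, Ī = 256 107 mm⁴.
Web: 8 × 190, A = 1 520 mm², y = 95 mm, Ī = 4 572 667 mm⁴.
Hole (subtracted): ⌀12, A = 113.097 mm², y = 204 mm, Ī = 1017.88 mm⁴.
Centroid: ȳ = ΣA·y / ΣA = 172.897 mm.
Transfer each piece to the horizontal axis through the centroid using Ī + A·d² with d = y − 172.897:
  flange: d = 31.1025 mm → contributes +4 048 180 mm⁴
  web: d = -77.8975 mm → contributes +13 796 057 mm⁴
  hole: d = 31.1025 mm → contributes −110 424 mm⁴
Total I = 17 733 813 mm⁴.

Ix ≈ 1.773 × 10⁷ mm⁴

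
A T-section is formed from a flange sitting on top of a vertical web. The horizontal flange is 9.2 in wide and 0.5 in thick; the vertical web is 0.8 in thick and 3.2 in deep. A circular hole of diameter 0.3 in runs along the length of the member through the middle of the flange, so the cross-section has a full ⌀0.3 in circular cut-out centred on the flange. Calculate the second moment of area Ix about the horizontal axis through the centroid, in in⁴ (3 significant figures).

Ix ≈ 7.88 in⁴

Decompose the section into non-overlapping parts with the origin at the bottom-left of its bounding rectangle.
Flange: 9.2 × 0.5, A = 4.6 in², y = 3.45 in, Ī = 0.095833 in⁴.
Web: 0.8 × 3.2, A = 2.56 in², y = 1.6 in, Ī = 2.1845 in⁴.
Hole (subtracted): ⌀0.3, A = 0.070686 in², y = 3.45 in, Ī = 0.00039761 in⁴.
Centroid: ȳ = ΣA·y / ΣA = 2.782 in.
Transfer each piece to the horizontal axis through the centroid using Ī + A·d² with d = y − 2.782:
  flange: d = 0.66805 in → contributes +2.1488 in⁴
  web: d = -1.182 in → contributes +5.7609 in⁴
  hole: d = 0.66805 in → contributes −0.031944 in⁴
Total I = 7.8777 in⁴.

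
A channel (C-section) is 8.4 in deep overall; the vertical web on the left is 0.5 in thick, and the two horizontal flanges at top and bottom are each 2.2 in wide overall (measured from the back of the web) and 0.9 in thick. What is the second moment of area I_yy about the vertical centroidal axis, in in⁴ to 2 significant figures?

Split into non-overlapping primitives; take the origin at the lower-left of the bounding box.
Web: 0.5 × 8.4, A = 4.2 in², x = 0.25 in, Ī = 0.0875 in⁴.
Top flange (beyond web): 1.7 × 0.9, A = 1.53 in², x = 1.35 in, Ī = 0.3685 in⁴.
Bottom flange (beyond web): 1.7 × 0.9, A = 1.53 in², x = 1.35 in, Ī = 0.3685 in⁴.
Centroid: x̄ = ΣA·x / ΣA = 0.7136 in.
Transfer each piece to the vertical centroidal axis using Ī + A·d² with d = x − 0.7136:
  web: d = -0.4636 in → contributes +0.9903 in⁴
  top flange (beyond web): d = 0.6364 in → contributes +0.9881 in⁴
  bottom flange (beyond web): d = 0.6364 in → contributes +0.9881 in⁴
Total I = 2.966 in⁴.

I_yy ≈ 3.0 in⁴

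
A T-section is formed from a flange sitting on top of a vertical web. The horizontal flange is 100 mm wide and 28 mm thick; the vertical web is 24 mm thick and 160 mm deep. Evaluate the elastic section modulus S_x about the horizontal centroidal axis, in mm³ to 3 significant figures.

Split into non-overlapping primitives; take the origin at the lower-left of the bounding box.
Flange: 100 × 28, A = 2 800 mm², y = 174 mm, Ī = 182 933 mm⁴.
Web: 24 × 160, A = 3 840 mm², y = 80 mm, Ī = 8 192 000 mm⁴.
Centroid: ȳ = ΣA·y / ΣA = 119.64 mm.
Transfer each piece to the horizontal centroidal axis using Ī + A·d² with d = y − 119.64:
  flange: d = 54.361 mm → contributes +8 457 400 mm⁴
  web: d = -39.639 mm → contributes +14 225 466 mm⁴
Total I = 22 682 866 mm⁴.
Extreme fibre distance c = 119.64 mm; S = I/c = 189 595 mm³.

S_x ≈ 1.90 × 10⁵ mm³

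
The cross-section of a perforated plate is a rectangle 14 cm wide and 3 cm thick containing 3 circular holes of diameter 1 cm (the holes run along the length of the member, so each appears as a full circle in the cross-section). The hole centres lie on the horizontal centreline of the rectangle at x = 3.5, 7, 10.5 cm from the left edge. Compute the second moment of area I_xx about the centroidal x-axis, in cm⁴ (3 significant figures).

I_xx ≈ 31.4 cm⁴

Break the section into simple shapes (no overlaps), measuring from the bottom-left corner of the bounding box.
Plate: 14 × 3, A = 42 cm², y = 1.5 cm, Ī = 31.5 cm⁴.
Hole 1 (subtracted): ⌀1, A = 0.7854 cm², y = 1.5 cm, Ī = 0.049087 cm⁴.
Hole 2 (subtracted): ⌀1, A = 0.7854 cm², y = 1.5 cm, Ī = 0.049087 cm⁴.
Hole 3 (subtracted): ⌀1, A = 0.7854 cm², y = 1.5 cm, Ī = 0.049087 cm⁴.
By symmetry the centroid is at mid-height, ȳ = 1.5 cm.
All pieces are centred on the centroidal x-axis, so I = ΣĪ (holes subtracted) = 31.353 cm⁴.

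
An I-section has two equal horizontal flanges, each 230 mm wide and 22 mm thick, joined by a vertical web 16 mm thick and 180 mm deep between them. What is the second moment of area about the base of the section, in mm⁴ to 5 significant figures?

Split into non-overlapping primitives; take the origin at the lower-left of the bounding box.
Bottom flange: 230 × 22, A = 5 060 mm², y = 11 mm, Ī = 204086.7 mm⁴.
Web: 16 × 180, A = 2 880 mm², y = 112 mm, Ī = 7 776 000 mm⁴.
Top flange: 230 × 22, A = 5 060 mm², y = 213 mm, Ī = 204086.7 mm⁴.
Transfer each piece to the bottom edge using Ī + A·d² with d = y − 0:
  bottom flange: d = 11 mm → contributes +816346.7 mm⁴
  web: d = 112 mm → contributes +43 902 720 mm⁴
  top flange: d = 213 mm → contributes +229 771 227 mm⁴
Total I = 274 490 293 mm⁴.

I_base ≈ 2.7449 × 10⁸ mm⁴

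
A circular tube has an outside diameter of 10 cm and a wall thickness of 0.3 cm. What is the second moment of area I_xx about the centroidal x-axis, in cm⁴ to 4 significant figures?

I_xx ≈ 107.6 cm⁴

Treat the section as a set of non-overlapping primitives; coordinates are from the bounding-box lower-left.
Outer circle: ⌀10, A = 78.5398 cm², y = 5 cm, Ī = 490.874 cm⁴.
Bore (subtracted): ⌀9.4, A = 69.3978 cm², y = 5 cm, Ī = 383.249 cm⁴.
By symmetry the centroid is at mid-height, ȳ = 5 cm.
All pieces are centred on the centroidal x-axis, so I = ΣĪ (holes subtracted) = 107.625 cm⁴.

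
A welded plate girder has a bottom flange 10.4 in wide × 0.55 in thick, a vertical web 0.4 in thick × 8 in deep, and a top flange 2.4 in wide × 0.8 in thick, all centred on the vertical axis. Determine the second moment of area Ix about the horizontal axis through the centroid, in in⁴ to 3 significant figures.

Break the section into simple shapes (no overlaps), measuring from the bottom-left corner of the bounding box.
Bottom plate: 10.4 × 0.55, A = 5.72 in², y = 0.275 in, Ī = 0.14419 in⁴.
Web plate: 0.4 × 8, A = 3.2 in², y = 4.55 in, Ī = 17.067 in⁴.
Top plate: 2.4 × 0.8, A = 1.92 in², y = 8.95 in, Ī = 0.1024 in⁴.
Centroid: ȳ = ΣA·y / ΣA = 3.0735 in.
Transfer each piece to the horizontal axis through the centroid using Ī + A·d² with d = y − 3.0735:
  bottom plate: d = -2.7985 in → contributes +44.942 in⁴
  web plate: d = 1.4765 in → contributes +24.043 in⁴
  top plate: d = 5.8765 in → contributes +66.406 in⁴
Total I = 135.39 in⁴.

Ix ≈ 135 in⁴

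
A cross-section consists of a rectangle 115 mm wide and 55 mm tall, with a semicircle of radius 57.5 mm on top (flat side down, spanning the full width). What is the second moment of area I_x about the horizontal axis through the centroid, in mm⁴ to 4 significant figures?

I_x ≈ 1.048 × 10⁷ mm⁴

Split into non-overlapping primitives; take the origin at the lower-left of the bounding box.
Rectangular body: 115 × 55, A = 6 325 mm², y = 27.5 mm, Ī = 1 594 427 mm⁴.
Semicircular cap: semicircle r = 57.5, A = 5193.45 mm², y = 79.4038 mm, Ī = 1 199 785 mm⁴.
Centroid: ȳ = ΣA·y / ΣA = 50.9024 mm.
Transfer each piece to the horizontal axis through the centroid using Ī + A·d² with d = y − 50.9024:
  rectangular body: d = -23.4024 mm → contributes +5 058 456 mm⁴
  semicircular cap: d = 28.5014 mm → contributes +5 418 561 mm⁴
Total I = 10 477 018 mm⁴.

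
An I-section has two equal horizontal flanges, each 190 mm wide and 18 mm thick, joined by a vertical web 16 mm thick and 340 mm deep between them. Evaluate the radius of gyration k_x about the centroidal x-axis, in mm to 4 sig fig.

Break the section into simple shapes (no overlaps), measuring from the bottom-left corner of the bounding box.
Bottom flange: 190 × 18, A = 3 420 mm², y = 9 mm, Ī = 92 340 mm⁴.
Web: 16 × 340, A = 5 440 mm², y = 188 mm, Ī = 52 405 333 mm⁴.
Top flange: 190 × 18, A = 3 420 mm², y = 367 mm, Ī = 92 340 mm⁴.
By symmetry the centroid is at mid-height, ȳ = 188 mm.
Transfer each piece to the centroidal x-axis using Ī + A·d² with d = y − 188:
  bottom flange: d = -179 mm → contributes +109 672 560 mm⁴
  web: d = 0 mm → contributes +52 405 333 mm⁴
  top flange: d = 179 mm → contributes +109 672 560 mm⁴
Total I = 271 750 453 mm⁴.
Radius of gyration: k = √(I/A) = √(271 750 453 / 12 280) = 148.76 mm.

k_x ≈ 148.8 mm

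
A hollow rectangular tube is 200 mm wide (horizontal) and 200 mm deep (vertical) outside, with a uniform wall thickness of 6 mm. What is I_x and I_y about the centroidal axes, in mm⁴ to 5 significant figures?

I_x ≈ 2.9233 × 10⁷ mm⁴, I_y ≈ 2.9233 × 10⁷ mm⁴

Break the section into simple shapes (no overlaps), measuring from the bottom-left corner of the bounding box.
Outer rectangle: 200 × 200, A = 40 000 mm², y = 100 mm, Ī = 133 333 333 mm⁴.
Inner void (subtracted): 188 × 188, A = 35 344 mm², y = 100 mm, Ī = 104 099 861 mm⁴.
By symmetry the centroid is at mid-height, ȳ = 100 mm.
All pieces are centred on the centroidal x-axis, so I = ΣĪ (holes subtracted) = 29 233 472 mm⁴.
Repeating about the centroidal y-axis gives I_y = 29 233 472 mm⁴.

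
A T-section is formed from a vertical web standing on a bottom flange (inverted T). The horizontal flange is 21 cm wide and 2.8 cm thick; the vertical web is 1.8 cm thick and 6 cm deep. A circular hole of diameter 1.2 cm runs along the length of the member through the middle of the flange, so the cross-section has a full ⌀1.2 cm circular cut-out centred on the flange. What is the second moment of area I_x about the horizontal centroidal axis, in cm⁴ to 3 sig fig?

Split into non-overlapping primitives; take the origin at the lower-left of the bounding box.
Flange: 21 × 2.8, A = 58.8 cm², y = 1.4 cm, Ī = 38.416 cm⁴.
Web: 1.8 × 6, A = 10.8 cm², y = 5.8 cm, Ī = 32.4 cm⁴.
Hole (subtracted): ⌀1.2, A = 1.131 cm², y = 1.4 cm, Ī = 0.10179 cm⁴.
Centroid: ȳ = ΣA·y / ΣA = 2.094 cm.
Transfer each piece to the horizontal centroidal axis using Ī + A·d² with d = y − 2.094:
  flange: d = -0.69404 cm → contributes +66.739 cm⁴
  web: d = 3.706 cm → contributes +180.73 cm⁴
  hole: d = -0.69404 cm → contributes −0.64656 cm⁴
Total I = 246.82 cm⁴.

I_x ≈ 247 cm⁴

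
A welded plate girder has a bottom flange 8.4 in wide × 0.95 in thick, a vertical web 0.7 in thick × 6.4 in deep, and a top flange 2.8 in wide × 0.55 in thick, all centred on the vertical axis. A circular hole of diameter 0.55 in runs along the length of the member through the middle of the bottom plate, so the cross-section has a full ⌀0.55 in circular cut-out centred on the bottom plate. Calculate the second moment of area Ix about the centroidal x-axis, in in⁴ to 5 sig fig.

Decompose the section into non-overlapping parts with the origin at the bottom-left of its bounding rectangle.
Bottom plate: 8.4 × 0.95, A = 7.98 in², y = 0.475 in, Ī = 0.6001625 in⁴.
Web plate: 0.7 × 6.4, A = 4.48 in², y = 4.15 in, Ī = 15.29173 in⁴.
Top plate: 2.8 × 0.55, A = 1.54 in², y = 7.625 in, Ī = 0.03882083 in⁴.
Hole (subtracted): ⌀0.55, A = 0.2375829 in², y = 0.475 in, Ī = 0.004491803 in⁴.
Centroid: ȳ = ΣA·y / ΣA = 2.471379 in.
Transfer each piece to the centroidal x-axis using Ī + A·d² with d = y − 2.471379:
  bottom plate: d = -1.996379 in → contributes +32.40468 in⁴
  web plate: d = 1.678621 in → contributes +27.91534 in⁴
  top plate: d = 5.153621 in → contributes +40.94093 in⁴
  hole: d = -1.996379 in → contributes −0.9513855 in⁴
Total I = 100.3096 in⁴.

Ix ≈ 100.31 in⁴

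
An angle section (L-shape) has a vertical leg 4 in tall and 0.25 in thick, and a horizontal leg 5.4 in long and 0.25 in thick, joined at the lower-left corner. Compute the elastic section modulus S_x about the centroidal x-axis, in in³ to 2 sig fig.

S_x ≈ 1.1 in³

Break the section into simple shapes (no overlaps), measuring from the bottom-left corner of the bounding box.
Vertical leg: 0.25 × 4, A = 1 in², y = 2 in, Ī = 1.333 in⁴.
Horizontal leg (remainder): 5.15 × 0.25, A = 1.288 in², y = 0.125 in, Ī = 0.006706 in⁴.
Centroid: ȳ = ΣA·y / ΣA = 0.9447 in.
Transfer each piece to the centroidal x-axis using Ī + A·d² with d = y − 0.9447:
  vertical leg: d = 1.055 in → contributes +2.447 in⁴
  horizontal leg (remainder): d = -0.8197 in → contributes +0.8717 in⁴
Total I = 3.319 in⁴.
Extreme fibre distance c = 3.055 in; S = I/c = 1.086 in³.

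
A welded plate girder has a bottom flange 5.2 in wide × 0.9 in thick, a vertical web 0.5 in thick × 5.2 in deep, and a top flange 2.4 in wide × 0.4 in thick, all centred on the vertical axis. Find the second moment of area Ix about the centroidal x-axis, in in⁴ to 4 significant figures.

Ix ≈ 40.96 in⁴

Treat the section as a set of non-overlapping primitives; coordinates are from the bounding-box lower-left.
Bottom plate: 5.2 × 0.9, A = 4.68 in², y = 0.45 in, Ī = 0.3159 in⁴.
Web plate: 0.5 × 5.2, A = 2.6 in², y = 3.5 in, Ī = 5.85867 in⁴.
Top plate: 2.4 × 0.4, A = 0.96 in², y = 6.3 in, Ī = 0.0128 in⁴.
Centroid: ȳ = ΣA·y / ΣA = 2.09393 in.
Transfer each piece to the centroidal x-axis using Ī + A·d² with d = y − 2.09393:
  bottom plate: d = -1.64393 in → contributes +12.9637 in⁴
  web plate: d = 1.40607 in → contributes +10.9989 in⁴
  top plate: d = 4.20607 in → contributes +16.9962 in⁴
Total I = 40.9588 in⁴.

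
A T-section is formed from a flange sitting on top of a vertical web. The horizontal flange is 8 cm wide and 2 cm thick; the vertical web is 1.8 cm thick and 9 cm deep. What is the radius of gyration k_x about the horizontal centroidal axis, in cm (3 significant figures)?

Decompose the section into non-overlapping parts with the origin at the bottom-left of its bounding rectangle.
Flange: 8 × 2, A = 16 cm², y = 10 cm, Ī = 5.3333 cm⁴.
Web: 1.8 × 9, A = 16.2 cm², y = 4.5 cm, Ī = 109.35 cm⁴.
Centroid: ȳ = ΣA·y / ΣA = 7.2329 cm.
Transfer each piece to the horizontal centroidal axis using Ī + A·d² with d = y − 7.2329:
  flange: d = 2.7671 cm → contributes +127.84 cm⁴
  web: d = -2.7329 cm → contributes +230.35 cm⁴
Total I = 358.19 cm⁴.
Radius of gyration: k = √(I/A) = √(358.19 / 32.2) = 3.3352 cm.

k_x ≈ 3.34 cm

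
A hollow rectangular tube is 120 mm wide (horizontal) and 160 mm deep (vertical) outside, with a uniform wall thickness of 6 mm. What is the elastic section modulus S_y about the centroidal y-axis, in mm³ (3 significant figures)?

Break the section into simple shapes (no overlaps), measuring from the bottom-left corner of the bounding box.
Outer rectangle: 120 × 160, A = 19 200 mm², x = 60 mm, Ī = 23 040 000 mm⁴.
Inner void (subtracted): 108 × 148, A = 15 984 mm², x = 60 mm, Ī = 15 536 448 mm⁴.
By symmetry the centroid is at mid-width, x̄ = 60 mm.
All pieces are centred on the centroidal y-axis, so I = ΣĪ (holes subtracted) = 7 503 552 mm⁴.
Extreme fibre distance c = 60 mm; S = I/c = 125 059 mm³.

S_y ≈ 1.25 × 10⁵ mm³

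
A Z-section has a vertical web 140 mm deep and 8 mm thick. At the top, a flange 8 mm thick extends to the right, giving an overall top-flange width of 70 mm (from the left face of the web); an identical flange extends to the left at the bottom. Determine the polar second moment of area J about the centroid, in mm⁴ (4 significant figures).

Split into non-overlapping primitives; take the origin at the lower-left of the bounding box.
Web: 8 × 140, A = 1 120 mm², y = 70 mm, Ī = 1 829 333 mm⁴.
Top flange (beyond web): 62 × 8, A = 496 mm², y = 136 mm, Ī = 2645.33 mm⁴.
Bottom flange (beyond web): 62 × 8, A = 496 mm², y = 4 mm, Ī = 2645.33 mm⁴.
Centroid: ȳ = ΣA·y / ΣA = 70 mm.
Transfer each piece to the centroidal x-axis using Ī + A·d² with d = y − 70:
  web: d = 0 mm → contributes +1 829 333 mm⁴
  top flange (beyond web): d = 66 mm → contributes +2 163 221 mm⁴
  bottom flange (beyond web): d = -66 mm → contributes +2 163 221 mm⁴
Total I = 6 155 776 mm⁴.
For the y-axis: x̄ = 66 mm.
Repeating about the centroidal y-axis gives I_y = 1 538 944 mm⁴.
Polar second moment: J = I_x + I_y = 7 694 720 mm⁴.

J ≈ 7.695 × 10⁶ mm⁴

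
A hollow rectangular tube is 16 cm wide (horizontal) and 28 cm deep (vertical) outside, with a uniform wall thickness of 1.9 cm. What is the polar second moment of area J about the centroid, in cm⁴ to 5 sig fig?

Split into non-overlapping primitives; take the origin at the lower-left of the bounding box.
Outer rectangle: 16 × 28, A = 448 cm², y = 14 cm, Ī = 29269.33 cm⁴.
Inner void (subtracted): 12.2 × 24.2, A = 295.24 cm², y = 14 cm, Ī = 14408.7 cm⁴.
By symmetry the centroid is at mid-height, ȳ = 14 cm.
All pieces are centred on the centroidal x-axis, so I = ΣĪ (holes subtracted) = 14860.64 cm⁴.
Repeating about the centroidal y-axis gives I_y = 5895.373 cm⁴.
Polar second moment: J = I_x + I_y = 20756.01 cm⁴.

J ≈ 2.0756 × 10⁴ cm⁴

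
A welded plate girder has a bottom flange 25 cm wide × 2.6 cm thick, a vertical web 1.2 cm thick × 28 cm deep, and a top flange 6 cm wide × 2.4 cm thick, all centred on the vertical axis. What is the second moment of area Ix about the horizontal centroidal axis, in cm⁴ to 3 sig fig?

Ix ≈ 1.55 × 10⁴ cm⁴

Split into non-overlapping primitives; take the origin at the lower-left of the bounding box.
Bottom plate: 25 × 2.6, A = 65 cm², y = 1.3 cm, Ī = 36.617 cm⁴.
Web plate: 1.2 × 28, A = 33.6 cm², y = 16.6 cm, Ī = 2195.2 cm⁴.
Top plate: 6 × 2.4, A = 14.4 cm², y = 31.8 cm, Ī = 6.912 cm⁴.
Centroid: ȳ = ΣA·y / ΣA = 9.7361 cm.
Transfer each piece to the horizontal centroidal axis using Ī + A·d² with d = y − 9.7361:
  bottom plate: d = -8.4361 cm → contributes +4662.5 cm⁴
  web plate: d = 6.8639 cm → contributes +3778.2 cm⁴
  top plate: d = 22.064 cm → contributes +7017.1 cm⁴
Total I = 15 458 cm⁴.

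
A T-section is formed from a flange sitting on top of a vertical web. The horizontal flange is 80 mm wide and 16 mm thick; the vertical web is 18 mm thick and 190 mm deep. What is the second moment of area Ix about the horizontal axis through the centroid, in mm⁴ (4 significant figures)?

Ix ≈ 2.020 × 10⁷ mm⁴

Treat the section as a set of non-overlapping primitives; coordinates are from the bounding-box lower-left.
Flange: 80 × 16, A = 1 280 mm², y = 198 mm, Ī = 27306.7 mm⁴.
Web: 18 × 190, A = 3 420 mm², y = 95 mm, Ī = 10 288 500 mm⁴.
Centroid: ȳ = ΣA·y / ΣA = 123.051 mm.
Transfer each piece to the horizontal axis through the centroid using Ī + A·d² with d = y − 123.051:
  flange: d = 74.9489 mm → contributes +7 217 506 mm⁴
  web: d = -28.0511 mm → contributes +12 979 569 mm⁴
Total I = 20 197 074 mm⁴.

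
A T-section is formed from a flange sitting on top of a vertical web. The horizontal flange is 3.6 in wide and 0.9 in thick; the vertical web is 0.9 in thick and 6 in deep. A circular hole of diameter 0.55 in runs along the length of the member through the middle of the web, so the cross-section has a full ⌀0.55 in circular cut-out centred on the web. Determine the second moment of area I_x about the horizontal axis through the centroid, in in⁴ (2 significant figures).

Split into non-overlapping primitives; take the origin at the lower-left of the bounding box.
Flange: 3.6 × 0.9, A = 3.24 in², y = 6.45 in, Ī = 0.2187 in⁴.
Web: 0.9 × 6, A = 5.4 in², y = 3 in, Ī = 16.2 in⁴.
Hole (subtracted): ⌀0.55, A = 0.2376 in², y = 3 in, Ī = 0.004492 in⁴.
Centroid: ȳ = ΣA·y / ΣA = 4.33 in.
Transfer each piece to the horizontal axis through the centroid using Ī + A·d² with d = y − 4.33:
  flange: d = 2.12 in → contributes +14.78 in⁴
  web: d = -1.33 in → contributes +25.76 in⁴
  hole: d = -1.33 in → contributes −0.425 in⁴
Total I = 40.11 in⁴.

I_x ≈ 40 in⁴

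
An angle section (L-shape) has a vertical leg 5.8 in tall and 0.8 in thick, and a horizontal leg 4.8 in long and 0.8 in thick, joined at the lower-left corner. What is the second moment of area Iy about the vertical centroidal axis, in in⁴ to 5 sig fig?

Split into non-overlapping primitives; take the origin at the lower-left of the bounding box.
Vertical leg: 0.8 × 5.8, A = 4.64 in², x = 0.4 in, Ī = 0.2474667 in⁴.
Horizontal leg (remainder): 4 × 0.8, A = 3.2 in², x = 2.8 in, Ī = 4.266667 in⁴.
Centroid: x̄ = ΣA·x / ΣA = 1.379592 in.
Transfer each piece to the vertical centroidal axis using Ī + A·d² with d = x − 1.379592:
  vertical leg: d = -0.9795918 in → contributes +4.700011 in⁴
  horizontal leg (remainder): d = 1.420408 in → contributes +10.72286 in⁴
Total I = 15.42287 in⁴.

Iy ≈ 15.423 in⁴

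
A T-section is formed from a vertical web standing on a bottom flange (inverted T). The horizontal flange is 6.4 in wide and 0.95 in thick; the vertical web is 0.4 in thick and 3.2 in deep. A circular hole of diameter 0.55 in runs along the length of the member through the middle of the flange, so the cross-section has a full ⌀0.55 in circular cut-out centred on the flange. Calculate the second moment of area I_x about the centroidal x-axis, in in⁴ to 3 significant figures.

I_x ≈ 6.07 in⁴

Split into non-overlapping primitives; take the origin at the lower-left of the bounding box.
Flange: 6.4 × 0.95, A = 6.08 in², y = 0.475 in, Ī = 0.45727 in⁴.
Web: 0.4 × 3.2, A = 1.28 in², y = 2.55 in, Ī = 1.0923 in⁴.
Hole (subtracted): ⌀0.55, A = 0.23758 in², y = 0.475 in, Ī = 0.0044918 in⁴.
Centroid: ȳ = ΣA·y / ΣA = 0.84791 in.
Transfer each piece to the centroidal x-axis using Ī + A·d² with d = y − 0.84791:
  flange: d = -0.37291 in → contributes +1.3027 in⁴
  web: d = 1.7021 in → contributes +4.8006 in⁴
  hole: d = -0.37291 in → contributes −0.03753 in⁴
Total I = 6.0658 in⁴.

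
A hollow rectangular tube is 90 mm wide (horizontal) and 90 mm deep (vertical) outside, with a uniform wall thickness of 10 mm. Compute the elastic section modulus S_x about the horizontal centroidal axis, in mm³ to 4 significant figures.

S_x ≈ 7.704 × 10⁴ mm³

Split into non-overlapping primitives; take the origin at the lower-left of the bounding box.
Outer rectangle: 90 × 90, A = 8 100 mm², y = 45 mm, Ī = 5 467 500 mm⁴.
Inner void (subtracted): 70 × 70, A = 4 900 mm², y = 45 mm, Ī = 2 000 833 mm⁴.
By symmetry the centroid is at mid-height, ȳ = 45 mm.
All pieces are centred on the horizontal centroidal axis, so I = ΣĪ (holes subtracted) = 3 466 667 mm⁴.
Extreme fibre distance c = 45 mm; S = I/c = 77 037 mm³.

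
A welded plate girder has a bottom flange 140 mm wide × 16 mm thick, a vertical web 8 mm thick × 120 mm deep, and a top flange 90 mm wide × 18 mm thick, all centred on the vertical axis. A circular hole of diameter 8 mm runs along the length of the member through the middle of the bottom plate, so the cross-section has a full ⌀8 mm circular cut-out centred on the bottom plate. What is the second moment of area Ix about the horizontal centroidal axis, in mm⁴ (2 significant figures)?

Split into non-overlapping primitives; take the origin at the lower-left of the bounding box.
Bottom plate: 140 × 16, A = 2 240 mm², y = 8 mm, Ī = 47 787 mm⁴.
Web plate: 8 × 120, A = 960 mm², y = 76 mm, Ī = 1 152 000 mm⁴.
Top plate: 90 × 18, A = 1 620 mm², y = 145 mm, Ī = 43 740 mm⁴.
Hole (subtracted): ⌀8, A = 50.27 mm², y = 8 mm, Ī = 201.1 mm⁴.
Centroid: ȳ = ΣA·y / ΣA = 68.22 mm.
Transfer each piece to the horizontal centroidal axis using Ī + A·d² with d = y − 68.22:
  bottom plate: d = -60.22 mm → contributes +8 170 272 mm⁴
  web plate: d = 7.783 mm → contributes +1 210 149 mm⁴
  top plate: d = 76.78 mm → contributes +9 594 612 mm⁴
  hole: d = -60.22 mm → contributes −182 469 mm⁴
Total I = 18 792 565 mm⁴.

Ix ≈ 1.9 × 10⁷ mm⁴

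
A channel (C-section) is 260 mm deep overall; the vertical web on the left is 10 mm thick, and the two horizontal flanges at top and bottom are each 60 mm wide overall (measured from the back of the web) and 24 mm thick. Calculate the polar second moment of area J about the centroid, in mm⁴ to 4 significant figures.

J ≈ 4.982 × 10⁷ mm⁴

Split into non-overlapping primitives; take the origin at the lower-left of the bounding box.
Web: 10 × 260, A = 2 600 mm², y = 130 mm, Ī = 14 646 667 mm⁴.
Top flange (beyond web): 50 × 24, A = 1 200 mm², y = 248 mm, Ī = 57 600 mm⁴.
Bottom flange (beyond web): 50 × 24, A = 1 200 mm², y = 12 mm, Ī = 57 600 mm⁴.
By symmetry the centroid is at mid-height, ȳ = 130 mm.
Transfer each piece to the centroidal x-axis using Ī + A·d² with d = y − 130:
  web: d = 0 mm → contributes +14 646 667 mm⁴
  top flange (beyond web): d = 118 mm → contributes +16 766 400 mm⁴
  bottom flange (beyond web): d = -118 mm → contributes +16 766 400 mm⁴
Total I = 48 179 467 mm⁴.
For the y-axis: x̄ = 19.4 mm.
Repeating about the centroidal y-axis gives I_y = 1 644 867 mm⁴.
Polar second moment: J = I_x + I_y = 49 824 333 mm⁴.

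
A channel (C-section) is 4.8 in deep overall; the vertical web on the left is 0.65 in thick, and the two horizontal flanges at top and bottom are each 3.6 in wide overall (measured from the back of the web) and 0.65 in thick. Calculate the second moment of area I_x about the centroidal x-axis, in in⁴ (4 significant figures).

I_x ≈ 22.64 in⁴

Treat the section as a set of non-overlapping primitives; coordinates are from the bounding-box lower-left.
Web: 0.65 × 4.8, A = 3.12 in², y = 2.4 in, Ī = 5.9904 in⁴.
Top flange (beyond web): 2.95 × 0.65, A = 1.9175 in², y = 4.475 in, Ī = 0.067512 in⁴.
Bottom flange (beyond web): 2.95 × 0.65, A = 1.9175 in², y = 0.325 in, Ī = 0.067512 in⁴.
By symmetry the centroid is at mid-height, ȳ = 2.4 in.
Transfer each piece to the centroidal x-axis using Ī + A·d² with d = y − 2.4:
  web: d = 0 in → contributes +5.9904 in⁴
  top flange (beyond web): d = 2.075 in → contributes +8.32355 in⁴
  bottom flange (beyond web): d = -2.075 in → contributes +8.32355 in⁴
Total I = 22.6375 in⁴.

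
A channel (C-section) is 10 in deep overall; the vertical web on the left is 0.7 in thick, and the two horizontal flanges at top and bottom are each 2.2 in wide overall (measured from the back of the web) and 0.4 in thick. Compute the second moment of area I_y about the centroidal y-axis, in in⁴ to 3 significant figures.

Treat the section as a set of non-overlapping primitives; coordinates are from the bounding-box lower-left.
Web: 0.7 × 10, A = 7 in², x = 0.35 in, Ī = 0.28583 in⁴.
Top flange (beyond web): 1.5 × 0.4, A = 0.6 in², x = 1.45 in, Ī = 0.1125 in⁴.
Bottom flange (beyond web): 1.5 × 0.4, A = 0.6 in², x = 1.45 in, Ī = 0.1125 in⁴.
Centroid: x̄ = ΣA·x / ΣA = 0.51098 in.
Transfer each piece to the centroidal y-axis using Ī + A·d² with d = x − 0.51098:
  web: d = -0.16098 in → contributes +0.46723 in⁴
  top flange (beyond web): d = 0.93902 in → contributes +0.64156 in⁴
  bottom flange (beyond web): d = 0.93902 in → contributes +0.64156 in⁴
Total I = 1.7503 in⁴.

I_y ≈ 1.75 in⁴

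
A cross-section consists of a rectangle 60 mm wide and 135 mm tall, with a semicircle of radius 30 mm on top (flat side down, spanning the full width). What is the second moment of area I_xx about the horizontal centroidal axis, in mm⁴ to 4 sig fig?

Break the section into simple shapes (no overlaps), measuring from the bottom-left corner of the bounding box.
Rectangular body: 60 × 135, A = 8 100 mm², y = 67.5 mm, Ī = 12 301 875 mm⁴.
Semicircular cap: semicircle r = 30, A = 1413.72 mm², y = 147.732 mm, Ī = 88903.1 mm⁴.
Centroid: ȳ = ΣA·y / ΣA = 79.4224 mm.
Transfer each piece to the horizontal centroidal axis using Ī + A·d² with d = y − 79.4224:
  rectangular body: d = -11.9224 mm → contributes +13 453 229 mm⁴
  semicircular cap: d = 68.31 mm → contributes +6 685 676 mm⁴
Total I = 20 138 905 mm⁴.

I_xx ≈ 2.014 × 10⁷ mm⁴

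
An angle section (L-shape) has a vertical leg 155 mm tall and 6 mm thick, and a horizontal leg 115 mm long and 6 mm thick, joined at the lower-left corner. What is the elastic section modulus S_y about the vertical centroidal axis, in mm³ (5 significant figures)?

Decompose the section into non-overlapping parts with the origin at the bottom-left of its bounding rectangle.
Vertical leg: 6 × 155, A = 930 mm², x = 3 mm, Ī = 2 790 mm⁴.
Horizontal leg (remainder): 109 × 6, A = 654 mm², x = 60.5 mm, Ī = 647514.5 mm⁴.
Centroid: x̄ = ΣA·x / ΣA = 26.74053 mm.
Transfer each piece to the vertical centroidal axis using Ī + A·d² with d = x − 26.74053:
  vertical leg: d = -23.74053 mm → contributes +526949.9 mm⁴
  horizontal leg (remainder): d = 33.75947 mm → contributes +1 392 879 mm⁴
Total I = 1 919 829 mm⁴.
Extreme fibre distance c = 88.25947 mm; S = I/c = 21752.11 mm³.

S_y ≈ 2.1752 × 10⁴ mm³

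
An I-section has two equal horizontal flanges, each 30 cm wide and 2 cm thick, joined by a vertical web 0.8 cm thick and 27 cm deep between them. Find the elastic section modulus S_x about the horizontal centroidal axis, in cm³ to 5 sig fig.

S_x ≈ 1715.0 cm³

Decompose the section into non-overlapping parts with the origin at the bottom-left of its bounding rectangle.
Bottom flange: 30 × 2, A = 60 cm², y = 1 cm, Ī = 20 cm⁴.
Web: 0.8 × 27, A = 21.6 cm², y = 15.5 cm, Ī = 1312.2 cm⁴.
Top flange: 30 × 2, A = 60 cm², y = 30 cm, Ī = 20 cm⁴.
By symmetry the centroid is at mid-height, ȳ = 15.5 cm.
Transfer each piece to the horizontal centroidal axis using Ī + A·d² with d = y − 15.5:
  bottom flange: d = -14.5 cm → contributes +12 635 cm⁴
  web: d = 0 cm → contributes +1312.2 cm⁴
  top flange: d = 14.5 cm → contributes +12 635 cm⁴
Total I = 26582.2 cm⁴.
Extreme fibre distance c = 15.5 cm; S = I/c = 1714.981 cm³.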